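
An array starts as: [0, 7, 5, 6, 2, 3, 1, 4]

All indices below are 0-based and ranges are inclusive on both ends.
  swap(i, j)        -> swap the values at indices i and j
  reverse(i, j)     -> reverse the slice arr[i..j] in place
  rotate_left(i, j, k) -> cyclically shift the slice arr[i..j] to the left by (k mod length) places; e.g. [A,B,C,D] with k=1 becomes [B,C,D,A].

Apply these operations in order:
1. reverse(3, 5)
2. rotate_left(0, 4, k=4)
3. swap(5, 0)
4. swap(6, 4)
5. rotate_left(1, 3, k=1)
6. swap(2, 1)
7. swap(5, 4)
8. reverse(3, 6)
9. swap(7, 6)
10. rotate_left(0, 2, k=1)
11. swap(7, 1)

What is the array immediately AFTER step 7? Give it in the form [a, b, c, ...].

Answer: [6, 5, 7, 0, 2, 1, 3, 4]

Derivation:
After 1 (reverse(3, 5)): [0, 7, 5, 3, 2, 6, 1, 4]
After 2 (rotate_left(0, 4, k=4)): [2, 0, 7, 5, 3, 6, 1, 4]
After 3 (swap(5, 0)): [6, 0, 7, 5, 3, 2, 1, 4]
After 4 (swap(6, 4)): [6, 0, 7, 5, 1, 2, 3, 4]
After 5 (rotate_left(1, 3, k=1)): [6, 7, 5, 0, 1, 2, 3, 4]
After 6 (swap(2, 1)): [6, 5, 7, 0, 1, 2, 3, 4]
After 7 (swap(5, 4)): [6, 5, 7, 0, 2, 1, 3, 4]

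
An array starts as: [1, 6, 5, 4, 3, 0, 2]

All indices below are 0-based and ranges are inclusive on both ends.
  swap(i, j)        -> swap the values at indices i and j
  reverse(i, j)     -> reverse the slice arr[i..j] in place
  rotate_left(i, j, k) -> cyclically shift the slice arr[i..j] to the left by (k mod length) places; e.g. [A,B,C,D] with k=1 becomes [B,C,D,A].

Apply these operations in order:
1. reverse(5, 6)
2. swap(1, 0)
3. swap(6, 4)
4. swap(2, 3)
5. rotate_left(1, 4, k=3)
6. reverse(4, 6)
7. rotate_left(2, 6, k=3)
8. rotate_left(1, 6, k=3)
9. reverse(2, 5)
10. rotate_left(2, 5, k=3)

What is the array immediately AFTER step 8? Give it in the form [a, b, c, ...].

Answer: [6, 1, 4, 3, 0, 2, 5]

Derivation:
After 1 (reverse(5, 6)): [1, 6, 5, 4, 3, 2, 0]
After 2 (swap(1, 0)): [6, 1, 5, 4, 3, 2, 0]
After 3 (swap(6, 4)): [6, 1, 5, 4, 0, 2, 3]
After 4 (swap(2, 3)): [6, 1, 4, 5, 0, 2, 3]
After 5 (rotate_left(1, 4, k=3)): [6, 0, 1, 4, 5, 2, 3]
After 6 (reverse(4, 6)): [6, 0, 1, 4, 3, 2, 5]
After 7 (rotate_left(2, 6, k=3)): [6, 0, 2, 5, 1, 4, 3]
After 8 (rotate_left(1, 6, k=3)): [6, 1, 4, 3, 0, 2, 5]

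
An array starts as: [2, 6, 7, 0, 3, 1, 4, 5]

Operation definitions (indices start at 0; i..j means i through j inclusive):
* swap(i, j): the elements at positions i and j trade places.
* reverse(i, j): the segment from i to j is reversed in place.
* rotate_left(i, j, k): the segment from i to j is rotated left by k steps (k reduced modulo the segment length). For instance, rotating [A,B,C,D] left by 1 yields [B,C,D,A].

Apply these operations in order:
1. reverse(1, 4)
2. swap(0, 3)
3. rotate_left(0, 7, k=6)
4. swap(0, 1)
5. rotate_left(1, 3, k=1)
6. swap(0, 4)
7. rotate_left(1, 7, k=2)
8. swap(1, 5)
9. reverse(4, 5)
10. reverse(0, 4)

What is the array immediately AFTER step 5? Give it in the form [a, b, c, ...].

Answer: [5, 7, 3, 4, 0, 2, 6, 1]

Derivation:
After 1 (reverse(1, 4)): [2, 3, 0, 7, 6, 1, 4, 5]
After 2 (swap(0, 3)): [7, 3, 0, 2, 6, 1, 4, 5]
After 3 (rotate_left(0, 7, k=6)): [4, 5, 7, 3, 0, 2, 6, 1]
After 4 (swap(0, 1)): [5, 4, 7, 3, 0, 2, 6, 1]
After 5 (rotate_left(1, 3, k=1)): [5, 7, 3, 4, 0, 2, 6, 1]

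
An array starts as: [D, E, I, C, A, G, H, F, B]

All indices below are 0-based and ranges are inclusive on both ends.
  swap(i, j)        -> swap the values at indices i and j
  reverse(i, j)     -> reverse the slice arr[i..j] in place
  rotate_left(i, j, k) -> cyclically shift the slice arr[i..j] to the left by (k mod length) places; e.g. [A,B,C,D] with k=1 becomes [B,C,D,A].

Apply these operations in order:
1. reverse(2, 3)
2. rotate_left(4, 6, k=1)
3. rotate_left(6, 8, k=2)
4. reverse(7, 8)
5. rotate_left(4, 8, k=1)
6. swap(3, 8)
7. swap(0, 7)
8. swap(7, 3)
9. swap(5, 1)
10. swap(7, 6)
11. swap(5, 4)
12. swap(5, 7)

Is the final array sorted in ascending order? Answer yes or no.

Answer: yes

Derivation:
After 1 (reverse(2, 3)): [D, E, C, I, A, G, H, F, B]
After 2 (rotate_left(4, 6, k=1)): [D, E, C, I, G, H, A, F, B]
After 3 (rotate_left(6, 8, k=2)): [D, E, C, I, G, H, B, A, F]
After 4 (reverse(7, 8)): [D, E, C, I, G, H, B, F, A]
After 5 (rotate_left(4, 8, k=1)): [D, E, C, I, H, B, F, A, G]
After 6 (swap(3, 8)): [D, E, C, G, H, B, F, A, I]
After 7 (swap(0, 7)): [A, E, C, G, H, B, F, D, I]
After 8 (swap(7, 3)): [A, E, C, D, H, B, F, G, I]
After 9 (swap(5, 1)): [A, B, C, D, H, E, F, G, I]
After 10 (swap(7, 6)): [A, B, C, D, H, E, G, F, I]
After 11 (swap(5, 4)): [A, B, C, D, E, H, G, F, I]
After 12 (swap(5, 7)): [A, B, C, D, E, F, G, H, I]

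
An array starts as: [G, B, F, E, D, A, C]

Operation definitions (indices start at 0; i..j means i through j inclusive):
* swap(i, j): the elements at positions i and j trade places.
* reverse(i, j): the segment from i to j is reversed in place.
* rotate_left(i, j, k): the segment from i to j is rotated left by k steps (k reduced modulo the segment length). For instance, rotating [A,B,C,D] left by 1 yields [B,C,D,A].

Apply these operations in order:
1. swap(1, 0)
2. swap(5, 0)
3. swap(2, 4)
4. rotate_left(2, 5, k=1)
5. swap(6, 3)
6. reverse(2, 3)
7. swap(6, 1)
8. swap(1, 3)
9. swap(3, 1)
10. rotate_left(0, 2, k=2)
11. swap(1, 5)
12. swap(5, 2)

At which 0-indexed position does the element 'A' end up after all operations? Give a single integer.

After 1 (swap(1, 0)): [B, G, F, E, D, A, C]
After 2 (swap(5, 0)): [A, G, F, E, D, B, C]
After 3 (swap(2, 4)): [A, G, D, E, F, B, C]
After 4 (rotate_left(2, 5, k=1)): [A, G, E, F, B, D, C]
After 5 (swap(6, 3)): [A, G, E, C, B, D, F]
After 6 (reverse(2, 3)): [A, G, C, E, B, D, F]
After 7 (swap(6, 1)): [A, F, C, E, B, D, G]
After 8 (swap(1, 3)): [A, E, C, F, B, D, G]
After 9 (swap(3, 1)): [A, F, C, E, B, D, G]
After 10 (rotate_left(0, 2, k=2)): [C, A, F, E, B, D, G]
After 11 (swap(1, 5)): [C, D, F, E, B, A, G]
After 12 (swap(5, 2)): [C, D, A, E, B, F, G]

Answer: 2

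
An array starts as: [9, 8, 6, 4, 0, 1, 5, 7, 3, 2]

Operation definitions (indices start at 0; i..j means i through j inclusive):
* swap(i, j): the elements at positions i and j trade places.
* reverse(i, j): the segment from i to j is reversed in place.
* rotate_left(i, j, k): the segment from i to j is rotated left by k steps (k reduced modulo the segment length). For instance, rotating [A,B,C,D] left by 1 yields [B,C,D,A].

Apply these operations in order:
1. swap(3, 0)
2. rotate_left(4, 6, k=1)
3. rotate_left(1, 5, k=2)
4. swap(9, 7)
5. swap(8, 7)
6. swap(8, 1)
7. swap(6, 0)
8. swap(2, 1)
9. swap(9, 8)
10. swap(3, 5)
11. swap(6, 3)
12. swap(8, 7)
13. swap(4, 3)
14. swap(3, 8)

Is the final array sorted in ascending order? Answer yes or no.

After 1 (swap(3, 0)): [4, 8, 6, 9, 0, 1, 5, 7, 3, 2]
After 2 (rotate_left(4, 6, k=1)): [4, 8, 6, 9, 1, 5, 0, 7, 3, 2]
After 3 (rotate_left(1, 5, k=2)): [4, 9, 1, 5, 8, 6, 0, 7, 3, 2]
After 4 (swap(9, 7)): [4, 9, 1, 5, 8, 6, 0, 2, 3, 7]
After 5 (swap(8, 7)): [4, 9, 1, 5, 8, 6, 0, 3, 2, 7]
After 6 (swap(8, 1)): [4, 2, 1, 5, 8, 6, 0, 3, 9, 7]
After 7 (swap(6, 0)): [0, 2, 1, 5, 8, 6, 4, 3, 9, 7]
After 8 (swap(2, 1)): [0, 1, 2, 5, 8, 6, 4, 3, 9, 7]
After 9 (swap(9, 8)): [0, 1, 2, 5, 8, 6, 4, 3, 7, 9]
After 10 (swap(3, 5)): [0, 1, 2, 6, 8, 5, 4, 3, 7, 9]
After 11 (swap(6, 3)): [0, 1, 2, 4, 8, 5, 6, 3, 7, 9]
After 12 (swap(8, 7)): [0, 1, 2, 4, 8, 5, 6, 7, 3, 9]
After 13 (swap(4, 3)): [0, 1, 2, 8, 4, 5, 6, 7, 3, 9]
After 14 (swap(3, 8)): [0, 1, 2, 3, 4, 5, 6, 7, 8, 9]

Answer: yes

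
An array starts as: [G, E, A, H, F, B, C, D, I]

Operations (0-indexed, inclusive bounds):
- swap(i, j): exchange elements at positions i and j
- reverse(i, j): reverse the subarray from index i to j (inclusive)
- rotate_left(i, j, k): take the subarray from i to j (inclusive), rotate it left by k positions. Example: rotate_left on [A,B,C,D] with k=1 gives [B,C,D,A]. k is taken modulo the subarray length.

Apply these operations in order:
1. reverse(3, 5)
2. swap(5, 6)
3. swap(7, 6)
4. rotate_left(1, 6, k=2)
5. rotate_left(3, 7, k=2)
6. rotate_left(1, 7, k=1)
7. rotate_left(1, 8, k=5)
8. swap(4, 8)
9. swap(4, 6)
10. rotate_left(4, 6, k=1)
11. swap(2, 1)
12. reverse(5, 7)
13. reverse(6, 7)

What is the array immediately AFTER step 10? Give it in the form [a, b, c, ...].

Answer: [G, D, B, I, E, C, A, H, F]

Derivation:
After 1 (reverse(3, 5)): [G, E, A, B, F, H, C, D, I]
After 2 (swap(5, 6)): [G, E, A, B, F, C, H, D, I]
After 3 (swap(7, 6)): [G, E, A, B, F, C, D, H, I]
After 4 (rotate_left(1, 6, k=2)): [G, B, F, C, D, E, A, H, I]
After 5 (rotate_left(3, 7, k=2)): [G, B, F, E, A, H, C, D, I]
After 6 (rotate_left(1, 7, k=1)): [G, F, E, A, H, C, D, B, I]
After 7 (rotate_left(1, 8, k=5)): [G, D, B, I, F, E, A, H, C]
After 8 (swap(4, 8)): [G, D, B, I, C, E, A, H, F]
After 9 (swap(4, 6)): [G, D, B, I, A, E, C, H, F]
After 10 (rotate_left(4, 6, k=1)): [G, D, B, I, E, C, A, H, F]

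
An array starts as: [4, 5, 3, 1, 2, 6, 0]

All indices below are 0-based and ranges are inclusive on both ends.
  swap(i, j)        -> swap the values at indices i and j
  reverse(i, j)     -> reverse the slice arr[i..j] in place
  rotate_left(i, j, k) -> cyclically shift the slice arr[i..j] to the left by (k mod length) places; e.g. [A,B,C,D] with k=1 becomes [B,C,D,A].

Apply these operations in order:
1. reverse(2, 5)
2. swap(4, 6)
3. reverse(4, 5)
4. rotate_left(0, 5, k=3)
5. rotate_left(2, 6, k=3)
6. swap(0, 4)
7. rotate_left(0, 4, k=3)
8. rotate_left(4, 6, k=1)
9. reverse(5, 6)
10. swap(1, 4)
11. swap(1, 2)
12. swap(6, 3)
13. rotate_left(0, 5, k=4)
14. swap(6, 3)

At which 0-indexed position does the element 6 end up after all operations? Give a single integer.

Answer: 1

Derivation:
After 1 (reverse(2, 5)): [4, 5, 6, 2, 1, 3, 0]
After 2 (swap(4, 6)): [4, 5, 6, 2, 0, 3, 1]
After 3 (reverse(4, 5)): [4, 5, 6, 2, 3, 0, 1]
After 4 (rotate_left(0, 5, k=3)): [2, 3, 0, 4, 5, 6, 1]
After 5 (rotate_left(2, 6, k=3)): [2, 3, 6, 1, 0, 4, 5]
After 6 (swap(0, 4)): [0, 3, 6, 1, 2, 4, 5]
After 7 (rotate_left(0, 4, k=3)): [1, 2, 0, 3, 6, 4, 5]
After 8 (rotate_left(4, 6, k=1)): [1, 2, 0, 3, 4, 5, 6]
After 9 (reverse(5, 6)): [1, 2, 0, 3, 4, 6, 5]
After 10 (swap(1, 4)): [1, 4, 0, 3, 2, 6, 5]
After 11 (swap(1, 2)): [1, 0, 4, 3, 2, 6, 5]
After 12 (swap(6, 3)): [1, 0, 4, 5, 2, 6, 3]
After 13 (rotate_left(0, 5, k=4)): [2, 6, 1, 0, 4, 5, 3]
After 14 (swap(6, 3)): [2, 6, 1, 3, 4, 5, 0]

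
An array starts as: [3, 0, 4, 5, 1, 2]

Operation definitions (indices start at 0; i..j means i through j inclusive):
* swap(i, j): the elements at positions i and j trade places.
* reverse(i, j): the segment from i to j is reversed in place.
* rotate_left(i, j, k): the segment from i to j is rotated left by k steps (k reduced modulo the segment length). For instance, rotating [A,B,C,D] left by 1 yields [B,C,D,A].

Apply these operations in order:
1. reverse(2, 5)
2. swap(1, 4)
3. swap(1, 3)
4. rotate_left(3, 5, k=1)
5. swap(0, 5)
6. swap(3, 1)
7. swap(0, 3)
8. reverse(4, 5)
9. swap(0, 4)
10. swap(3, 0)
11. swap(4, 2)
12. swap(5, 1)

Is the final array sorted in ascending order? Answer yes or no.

After 1 (reverse(2, 5)): [3, 0, 2, 1, 5, 4]
After 2 (swap(1, 4)): [3, 5, 2, 1, 0, 4]
After 3 (swap(1, 3)): [3, 1, 2, 5, 0, 4]
After 4 (rotate_left(3, 5, k=1)): [3, 1, 2, 0, 4, 5]
After 5 (swap(0, 5)): [5, 1, 2, 0, 4, 3]
After 6 (swap(3, 1)): [5, 0, 2, 1, 4, 3]
After 7 (swap(0, 3)): [1, 0, 2, 5, 4, 3]
After 8 (reverse(4, 5)): [1, 0, 2, 5, 3, 4]
After 9 (swap(0, 4)): [3, 0, 2, 5, 1, 4]
After 10 (swap(3, 0)): [5, 0, 2, 3, 1, 4]
After 11 (swap(4, 2)): [5, 0, 1, 3, 2, 4]
After 12 (swap(5, 1)): [5, 4, 1, 3, 2, 0]

Answer: no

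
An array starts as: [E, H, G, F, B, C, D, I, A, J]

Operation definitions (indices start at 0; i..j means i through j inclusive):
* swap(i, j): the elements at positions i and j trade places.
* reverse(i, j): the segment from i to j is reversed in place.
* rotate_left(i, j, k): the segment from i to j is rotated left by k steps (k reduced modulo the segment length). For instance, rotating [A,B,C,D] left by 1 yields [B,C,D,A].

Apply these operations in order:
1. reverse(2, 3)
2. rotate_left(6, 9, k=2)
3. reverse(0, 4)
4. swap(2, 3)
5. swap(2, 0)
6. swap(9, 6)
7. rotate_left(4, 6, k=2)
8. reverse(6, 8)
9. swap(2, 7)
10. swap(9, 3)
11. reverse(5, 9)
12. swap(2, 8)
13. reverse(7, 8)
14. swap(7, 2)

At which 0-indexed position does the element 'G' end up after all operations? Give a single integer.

Answer: 1

Derivation:
After 1 (reverse(2, 3)): [E, H, F, G, B, C, D, I, A, J]
After 2 (rotate_left(6, 9, k=2)): [E, H, F, G, B, C, A, J, D, I]
After 3 (reverse(0, 4)): [B, G, F, H, E, C, A, J, D, I]
After 4 (swap(2, 3)): [B, G, H, F, E, C, A, J, D, I]
After 5 (swap(2, 0)): [H, G, B, F, E, C, A, J, D, I]
After 6 (swap(9, 6)): [H, G, B, F, E, C, I, J, D, A]
After 7 (rotate_left(4, 6, k=2)): [H, G, B, F, I, E, C, J, D, A]
After 8 (reverse(6, 8)): [H, G, B, F, I, E, D, J, C, A]
After 9 (swap(2, 7)): [H, G, J, F, I, E, D, B, C, A]
After 10 (swap(9, 3)): [H, G, J, A, I, E, D, B, C, F]
After 11 (reverse(5, 9)): [H, G, J, A, I, F, C, B, D, E]
After 12 (swap(2, 8)): [H, G, D, A, I, F, C, B, J, E]
After 13 (reverse(7, 8)): [H, G, D, A, I, F, C, J, B, E]
After 14 (swap(7, 2)): [H, G, J, A, I, F, C, D, B, E]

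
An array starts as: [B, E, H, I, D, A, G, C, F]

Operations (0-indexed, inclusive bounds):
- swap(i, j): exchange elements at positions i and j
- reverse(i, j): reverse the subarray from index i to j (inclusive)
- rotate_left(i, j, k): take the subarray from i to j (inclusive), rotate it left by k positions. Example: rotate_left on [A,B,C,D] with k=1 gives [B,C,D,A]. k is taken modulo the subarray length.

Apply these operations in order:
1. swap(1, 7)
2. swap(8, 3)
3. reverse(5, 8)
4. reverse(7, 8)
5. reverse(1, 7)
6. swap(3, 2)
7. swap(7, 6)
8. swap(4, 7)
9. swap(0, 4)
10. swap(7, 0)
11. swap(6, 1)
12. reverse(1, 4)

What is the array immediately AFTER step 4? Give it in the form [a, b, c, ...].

Answer: [B, C, H, F, D, I, E, A, G]

Derivation:
After 1 (swap(1, 7)): [B, C, H, I, D, A, G, E, F]
After 2 (swap(8, 3)): [B, C, H, F, D, A, G, E, I]
After 3 (reverse(5, 8)): [B, C, H, F, D, I, E, G, A]
After 4 (reverse(7, 8)): [B, C, H, F, D, I, E, A, G]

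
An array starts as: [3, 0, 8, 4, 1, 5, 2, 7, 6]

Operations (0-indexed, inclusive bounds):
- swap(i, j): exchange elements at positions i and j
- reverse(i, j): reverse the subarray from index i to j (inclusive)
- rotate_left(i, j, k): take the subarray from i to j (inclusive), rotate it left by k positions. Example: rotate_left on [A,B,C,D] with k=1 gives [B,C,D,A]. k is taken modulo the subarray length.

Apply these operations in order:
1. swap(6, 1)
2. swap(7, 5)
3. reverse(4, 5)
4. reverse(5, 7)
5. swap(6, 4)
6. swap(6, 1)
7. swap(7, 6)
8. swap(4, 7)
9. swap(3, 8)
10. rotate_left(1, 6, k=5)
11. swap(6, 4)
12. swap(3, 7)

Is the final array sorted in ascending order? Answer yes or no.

Answer: no

Derivation:
After 1 (swap(6, 1)): [3, 2, 8, 4, 1, 5, 0, 7, 6]
After 2 (swap(7, 5)): [3, 2, 8, 4, 1, 7, 0, 5, 6]
After 3 (reverse(4, 5)): [3, 2, 8, 4, 7, 1, 0, 5, 6]
After 4 (reverse(5, 7)): [3, 2, 8, 4, 7, 5, 0, 1, 6]
After 5 (swap(6, 4)): [3, 2, 8, 4, 0, 5, 7, 1, 6]
After 6 (swap(6, 1)): [3, 7, 8, 4, 0, 5, 2, 1, 6]
After 7 (swap(7, 6)): [3, 7, 8, 4, 0, 5, 1, 2, 6]
After 8 (swap(4, 7)): [3, 7, 8, 4, 2, 5, 1, 0, 6]
After 9 (swap(3, 8)): [3, 7, 8, 6, 2, 5, 1, 0, 4]
After 10 (rotate_left(1, 6, k=5)): [3, 1, 7, 8, 6, 2, 5, 0, 4]
After 11 (swap(6, 4)): [3, 1, 7, 8, 5, 2, 6, 0, 4]
After 12 (swap(3, 7)): [3, 1, 7, 0, 5, 2, 6, 8, 4]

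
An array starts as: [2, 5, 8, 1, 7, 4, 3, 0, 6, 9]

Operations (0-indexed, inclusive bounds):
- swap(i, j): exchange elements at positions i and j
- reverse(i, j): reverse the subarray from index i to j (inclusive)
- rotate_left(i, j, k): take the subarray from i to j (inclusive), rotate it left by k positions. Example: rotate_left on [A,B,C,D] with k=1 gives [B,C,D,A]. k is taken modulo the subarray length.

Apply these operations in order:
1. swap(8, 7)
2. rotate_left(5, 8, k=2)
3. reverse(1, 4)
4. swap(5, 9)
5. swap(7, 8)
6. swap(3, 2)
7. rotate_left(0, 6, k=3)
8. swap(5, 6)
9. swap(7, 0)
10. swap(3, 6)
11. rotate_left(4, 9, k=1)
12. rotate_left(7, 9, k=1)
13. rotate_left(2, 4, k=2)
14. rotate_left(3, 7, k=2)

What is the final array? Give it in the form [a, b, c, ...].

Answer: [3, 5, 8, 0, 1, 6, 9, 7, 2, 4]

Derivation:
After 1 (swap(8, 7)): [2, 5, 8, 1, 7, 4, 3, 6, 0, 9]
After 2 (rotate_left(5, 8, k=2)): [2, 5, 8, 1, 7, 6, 0, 4, 3, 9]
After 3 (reverse(1, 4)): [2, 7, 1, 8, 5, 6, 0, 4, 3, 9]
After 4 (swap(5, 9)): [2, 7, 1, 8, 5, 9, 0, 4, 3, 6]
After 5 (swap(7, 8)): [2, 7, 1, 8, 5, 9, 0, 3, 4, 6]
After 6 (swap(3, 2)): [2, 7, 8, 1, 5, 9, 0, 3, 4, 6]
After 7 (rotate_left(0, 6, k=3)): [1, 5, 9, 0, 2, 7, 8, 3, 4, 6]
After 8 (swap(5, 6)): [1, 5, 9, 0, 2, 8, 7, 3, 4, 6]
After 9 (swap(7, 0)): [3, 5, 9, 0, 2, 8, 7, 1, 4, 6]
After 10 (swap(3, 6)): [3, 5, 9, 7, 2, 8, 0, 1, 4, 6]
After 11 (rotate_left(4, 9, k=1)): [3, 5, 9, 7, 8, 0, 1, 4, 6, 2]
After 12 (rotate_left(7, 9, k=1)): [3, 5, 9, 7, 8, 0, 1, 6, 2, 4]
After 13 (rotate_left(2, 4, k=2)): [3, 5, 8, 9, 7, 0, 1, 6, 2, 4]
After 14 (rotate_left(3, 7, k=2)): [3, 5, 8, 0, 1, 6, 9, 7, 2, 4]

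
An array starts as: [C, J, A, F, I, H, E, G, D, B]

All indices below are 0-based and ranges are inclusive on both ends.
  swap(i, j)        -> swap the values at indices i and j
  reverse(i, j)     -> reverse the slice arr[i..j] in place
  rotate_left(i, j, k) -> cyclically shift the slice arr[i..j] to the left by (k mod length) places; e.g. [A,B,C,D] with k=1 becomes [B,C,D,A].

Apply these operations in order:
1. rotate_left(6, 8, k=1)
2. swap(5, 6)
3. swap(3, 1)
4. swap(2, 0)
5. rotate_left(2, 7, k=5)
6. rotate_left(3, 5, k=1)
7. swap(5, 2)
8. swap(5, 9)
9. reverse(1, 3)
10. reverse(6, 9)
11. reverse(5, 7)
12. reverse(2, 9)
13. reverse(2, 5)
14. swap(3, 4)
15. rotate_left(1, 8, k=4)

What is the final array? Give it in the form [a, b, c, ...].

Answer: [A, G, E, I, F, J, D, H, B, C]

Derivation:
After 1 (rotate_left(6, 8, k=1)): [C, J, A, F, I, H, G, D, E, B]
After 2 (swap(5, 6)): [C, J, A, F, I, G, H, D, E, B]
After 3 (swap(3, 1)): [C, F, A, J, I, G, H, D, E, B]
After 4 (swap(2, 0)): [A, F, C, J, I, G, H, D, E, B]
After 5 (rotate_left(2, 7, k=5)): [A, F, D, C, J, I, G, H, E, B]
After 6 (rotate_left(3, 5, k=1)): [A, F, D, J, I, C, G, H, E, B]
After 7 (swap(5, 2)): [A, F, C, J, I, D, G, H, E, B]
After 8 (swap(5, 9)): [A, F, C, J, I, B, G, H, E, D]
After 9 (reverse(1, 3)): [A, J, C, F, I, B, G, H, E, D]
After 10 (reverse(6, 9)): [A, J, C, F, I, B, D, E, H, G]
After 11 (reverse(5, 7)): [A, J, C, F, I, E, D, B, H, G]
After 12 (reverse(2, 9)): [A, J, G, H, B, D, E, I, F, C]
After 13 (reverse(2, 5)): [A, J, D, B, H, G, E, I, F, C]
After 14 (swap(3, 4)): [A, J, D, H, B, G, E, I, F, C]
After 15 (rotate_left(1, 8, k=4)): [A, G, E, I, F, J, D, H, B, C]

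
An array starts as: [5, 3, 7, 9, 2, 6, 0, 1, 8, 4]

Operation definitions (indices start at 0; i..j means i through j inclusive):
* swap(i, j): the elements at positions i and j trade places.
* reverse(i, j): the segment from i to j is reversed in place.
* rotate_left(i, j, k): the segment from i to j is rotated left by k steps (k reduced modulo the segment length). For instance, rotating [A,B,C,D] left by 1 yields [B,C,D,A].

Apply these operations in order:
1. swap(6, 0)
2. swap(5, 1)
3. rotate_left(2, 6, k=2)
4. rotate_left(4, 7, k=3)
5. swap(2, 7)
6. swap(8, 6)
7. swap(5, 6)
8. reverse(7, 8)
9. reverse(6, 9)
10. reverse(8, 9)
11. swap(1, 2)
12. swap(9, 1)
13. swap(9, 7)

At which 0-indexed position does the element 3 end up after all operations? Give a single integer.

Answer: 3

Derivation:
After 1 (swap(6, 0)): [0, 3, 7, 9, 2, 6, 5, 1, 8, 4]
After 2 (swap(5, 1)): [0, 6, 7, 9, 2, 3, 5, 1, 8, 4]
After 3 (rotate_left(2, 6, k=2)): [0, 6, 2, 3, 5, 7, 9, 1, 8, 4]
After 4 (rotate_left(4, 7, k=3)): [0, 6, 2, 3, 1, 5, 7, 9, 8, 4]
After 5 (swap(2, 7)): [0, 6, 9, 3, 1, 5, 7, 2, 8, 4]
After 6 (swap(8, 6)): [0, 6, 9, 3, 1, 5, 8, 2, 7, 4]
After 7 (swap(5, 6)): [0, 6, 9, 3, 1, 8, 5, 2, 7, 4]
After 8 (reverse(7, 8)): [0, 6, 9, 3, 1, 8, 5, 7, 2, 4]
After 9 (reverse(6, 9)): [0, 6, 9, 3, 1, 8, 4, 2, 7, 5]
After 10 (reverse(8, 9)): [0, 6, 9, 3, 1, 8, 4, 2, 5, 7]
After 11 (swap(1, 2)): [0, 9, 6, 3, 1, 8, 4, 2, 5, 7]
After 12 (swap(9, 1)): [0, 7, 6, 3, 1, 8, 4, 2, 5, 9]
After 13 (swap(9, 7)): [0, 7, 6, 3, 1, 8, 4, 9, 5, 2]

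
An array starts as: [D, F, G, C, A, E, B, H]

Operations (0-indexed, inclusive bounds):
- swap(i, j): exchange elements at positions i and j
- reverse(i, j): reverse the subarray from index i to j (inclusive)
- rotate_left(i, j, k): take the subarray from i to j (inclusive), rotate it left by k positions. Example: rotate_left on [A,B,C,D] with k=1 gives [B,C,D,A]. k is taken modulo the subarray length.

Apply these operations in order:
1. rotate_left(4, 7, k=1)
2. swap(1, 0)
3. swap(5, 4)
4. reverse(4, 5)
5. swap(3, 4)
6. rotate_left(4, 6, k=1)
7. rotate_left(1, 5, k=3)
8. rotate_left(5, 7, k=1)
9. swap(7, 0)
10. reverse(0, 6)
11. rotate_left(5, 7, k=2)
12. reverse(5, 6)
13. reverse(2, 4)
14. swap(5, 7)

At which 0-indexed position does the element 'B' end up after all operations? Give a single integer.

Answer: 7

Derivation:
After 1 (rotate_left(4, 7, k=1)): [D, F, G, C, E, B, H, A]
After 2 (swap(1, 0)): [F, D, G, C, E, B, H, A]
After 3 (swap(5, 4)): [F, D, G, C, B, E, H, A]
After 4 (reverse(4, 5)): [F, D, G, C, E, B, H, A]
After 5 (swap(3, 4)): [F, D, G, E, C, B, H, A]
After 6 (rotate_left(4, 6, k=1)): [F, D, G, E, B, H, C, A]
After 7 (rotate_left(1, 5, k=3)): [F, B, H, D, G, E, C, A]
After 8 (rotate_left(5, 7, k=1)): [F, B, H, D, G, C, A, E]
After 9 (swap(7, 0)): [E, B, H, D, G, C, A, F]
After 10 (reverse(0, 6)): [A, C, G, D, H, B, E, F]
After 11 (rotate_left(5, 7, k=2)): [A, C, G, D, H, F, B, E]
After 12 (reverse(5, 6)): [A, C, G, D, H, B, F, E]
After 13 (reverse(2, 4)): [A, C, H, D, G, B, F, E]
After 14 (swap(5, 7)): [A, C, H, D, G, E, F, B]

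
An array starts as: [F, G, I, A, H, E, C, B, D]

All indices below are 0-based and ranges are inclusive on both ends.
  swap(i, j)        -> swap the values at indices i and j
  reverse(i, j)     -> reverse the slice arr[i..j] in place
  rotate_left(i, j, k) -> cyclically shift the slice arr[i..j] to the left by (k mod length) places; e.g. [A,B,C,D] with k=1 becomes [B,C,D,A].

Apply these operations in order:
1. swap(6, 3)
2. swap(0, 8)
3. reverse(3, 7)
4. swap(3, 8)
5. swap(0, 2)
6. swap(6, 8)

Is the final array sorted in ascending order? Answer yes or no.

Answer: no

Derivation:
After 1 (swap(6, 3)): [F, G, I, C, H, E, A, B, D]
After 2 (swap(0, 8)): [D, G, I, C, H, E, A, B, F]
After 3 (reverse(3, 7)): [D, G, I, B, A, E, H, C, F]
After 4 (swap(3, 8)): [D, G, I, F, A, E, H, C, B]
After 5 (swap(0, 2)): [I, G, D, F, A, E, H, C, B]
After 6 (swap(6, 8)): [I, G, D, F, A, E, B, C, H]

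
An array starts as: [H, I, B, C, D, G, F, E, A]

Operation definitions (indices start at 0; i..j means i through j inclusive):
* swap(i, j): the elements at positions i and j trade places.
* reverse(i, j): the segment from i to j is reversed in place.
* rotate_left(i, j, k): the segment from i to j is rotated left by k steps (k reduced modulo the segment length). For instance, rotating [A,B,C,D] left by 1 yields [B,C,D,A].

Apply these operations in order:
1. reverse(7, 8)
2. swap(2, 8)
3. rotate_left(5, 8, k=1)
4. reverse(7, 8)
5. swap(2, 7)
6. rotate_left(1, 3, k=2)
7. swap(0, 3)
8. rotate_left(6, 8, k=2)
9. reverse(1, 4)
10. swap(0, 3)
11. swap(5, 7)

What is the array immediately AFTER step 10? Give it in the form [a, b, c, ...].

After 1 (reverse(7, 8)): [H, I, B, C, D, G, F, A, E]
After 2 (swap(2, 8)): [H, I, E, C, D, G, F, A, B]
After 3 (rotate_left(5, 8, k=1)): [H, I, E, C, D, F, A, B, G]
After 4 (reverse(7, 8)): [H, I, E, C, D, F, A, G, B]
After 5 (swap(2, 7)): [H, I, G, C, D, F, A, E, B]
After 6 (rotate_left(1, 3, k=2)): [H, C, I, G, D, F, A, E, B]
After 7 (swap(0, 3)): [G, C, I, H, D, F, A, E, B]
After 8 (rotate_left(6, 8, k=2)): [G, C, I, H, D, F, B, A, E]
After 9 (reverse(1, 4)): [G, D, H, I, C, F, B, A, E]
After 10 (swap(0, 3)): [I, D, H, G, C, F, B, A, E]

Answer: [I, D, H, G, C, F, B, A, E]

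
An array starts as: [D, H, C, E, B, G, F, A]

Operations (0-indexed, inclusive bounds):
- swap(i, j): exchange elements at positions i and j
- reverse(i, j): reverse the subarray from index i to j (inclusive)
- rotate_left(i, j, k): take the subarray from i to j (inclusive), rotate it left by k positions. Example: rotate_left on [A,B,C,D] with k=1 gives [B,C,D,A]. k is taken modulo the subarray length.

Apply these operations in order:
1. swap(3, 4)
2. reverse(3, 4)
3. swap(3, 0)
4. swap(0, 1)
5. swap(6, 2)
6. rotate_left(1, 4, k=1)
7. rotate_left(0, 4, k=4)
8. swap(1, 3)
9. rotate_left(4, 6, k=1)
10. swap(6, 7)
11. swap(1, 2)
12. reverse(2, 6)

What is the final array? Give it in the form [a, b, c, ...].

After 1 (swap(3, 4)): [D, H, C, B, E, G, F, A]
After 2 (reverse(3, 4)): [D, H, C, E, B, G, F, A]
After 3 (swap(3, 0)): [E, H, C, D, B, G, F, A]
After 4 (swap(0, 1)): [H, E, C, D, B, G, F, A]
After 5 (swap(6, 2)): [H, E, F, D, B, G, C, A]
After 6 (rotate_left(1, 4, k=1)): [H, F, D, B, E, G, C, A]
After 7 (rotate_left(0, 4, k=4)): [E, H, F, D, B, G, C, A]
After 8 (swap(1, 3)): [E, D, F, H, B, G, C, A]
After 9 (rotate_left(4, 6, k=1)): [E, D, F, H, G, C, B, A]
After 10 (swap(6, 7)): [E, D, F, H, G, C, A, B]
After 11 (swap(1, 2)): [E, F, D, H, G, C, A, B]
After 12 (reverse(2, 6)): [E, F, A, C, G, H, D, B]

Answer: [E, F, A, C, G, H, D, B]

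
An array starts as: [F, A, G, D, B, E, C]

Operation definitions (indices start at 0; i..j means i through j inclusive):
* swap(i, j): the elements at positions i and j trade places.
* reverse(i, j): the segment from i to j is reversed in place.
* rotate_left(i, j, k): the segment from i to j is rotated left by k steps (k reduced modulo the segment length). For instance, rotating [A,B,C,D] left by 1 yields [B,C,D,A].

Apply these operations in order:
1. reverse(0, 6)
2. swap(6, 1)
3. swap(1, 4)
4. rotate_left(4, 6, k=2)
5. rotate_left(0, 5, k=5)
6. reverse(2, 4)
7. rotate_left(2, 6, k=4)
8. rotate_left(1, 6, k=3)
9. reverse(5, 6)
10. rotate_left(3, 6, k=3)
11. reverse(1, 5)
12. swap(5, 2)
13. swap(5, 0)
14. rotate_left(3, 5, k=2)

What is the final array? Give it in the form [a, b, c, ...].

Answer: [E, C, B, F, A, G, D]

Derivation:
After 1 (reverse(0, 6)): [C, E, B, D, G, A, F]
After 2 (swap(6, 1)): [C, F, B, D, G, A, E]
After 3 (swap(1, 4)): [C, G, B, D, F, A, E]
After 4 (rotate_left(4, 6, k=2)): [C, G, B, D, E, F, A]
After 5 (rotate_left(0, 5, k=5)): [F, C, G, B, D, E, A]
After 6 (reverse(2, 4)): [F, C, D, B, G, E, A]
After 7 (rotate_left(2, 6, k=4)): [F, C, A, D, B, G, E]
After 8 (rotate_left(1, 6, k=3)): [F, B, G, E, C, A, D]
After 9 (reverse(5, 6)): [F, B, G, E, C, D, A]
After 10 (rotate_left(3, 6, k=3)): [F, B, G, A, E, C, D]
After 11 (reverse(1, 5)): [F, C, E, A, G, B, D]
After 12 (swap(5, 2)): [F, C, B, A, G, E, D]
After 13 (swap(5, 0)): [E, C, B, A, G, F, D]
After 14 (rotate_left(3, 5, k=2)): [E, C, B, F, A, G, D]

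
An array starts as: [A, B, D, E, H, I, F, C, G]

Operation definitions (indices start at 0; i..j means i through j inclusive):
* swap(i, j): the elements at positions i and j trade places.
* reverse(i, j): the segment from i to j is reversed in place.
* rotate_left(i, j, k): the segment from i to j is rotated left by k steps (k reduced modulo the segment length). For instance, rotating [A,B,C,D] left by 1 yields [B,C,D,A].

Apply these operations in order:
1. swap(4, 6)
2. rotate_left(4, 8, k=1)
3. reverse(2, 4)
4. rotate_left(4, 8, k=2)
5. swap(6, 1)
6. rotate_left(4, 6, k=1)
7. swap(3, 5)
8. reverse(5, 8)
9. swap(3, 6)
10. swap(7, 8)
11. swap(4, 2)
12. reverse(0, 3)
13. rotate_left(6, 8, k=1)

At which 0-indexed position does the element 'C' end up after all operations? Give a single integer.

After 1 (swap(4, 6)): [A, B, D, E, F, I, H, C, G]
After 2 (rotate_left(4, 8, k=1)): [A, B, D, E, I, H, C, G, F]
After 3 (reverse(2, 4)): [A, B, I, E, D, H, C, G, F]
After 4 (rotate_left(4, 8, k=2)): [A, B, I, E, C, G, F, D, H]
After 5 (swap(6, 1)): [A, F, I, E, C, G, B, D, H]
After 6 (rotate_left(4, 6, k=1)): [A, F, I, E, G, B, C, D, H]
After 7 (swap(3, 5)): [A, F, I, B, G, E, C, D, H]
After 8 (reverse(5, 8)): [A, F, I, B, G, H, D, C, E]
After 9 (swap(3, 6)): [A, F, I, D, G, H, B, C, E]
After 10 (swap(7, 8)): [A, F, I, D, G, H, B, E, C]
After 11 (swap(4, 2)): [A, F, G, D, I, H, B, E, C]
After 12 (reverse(0, 3)): [D, G, F, A, I, H, B, E, C]
After 13 (rotate_left(6, 8, k=1)): [D, G, F, A, I, H, E, C, B]

Answer: 7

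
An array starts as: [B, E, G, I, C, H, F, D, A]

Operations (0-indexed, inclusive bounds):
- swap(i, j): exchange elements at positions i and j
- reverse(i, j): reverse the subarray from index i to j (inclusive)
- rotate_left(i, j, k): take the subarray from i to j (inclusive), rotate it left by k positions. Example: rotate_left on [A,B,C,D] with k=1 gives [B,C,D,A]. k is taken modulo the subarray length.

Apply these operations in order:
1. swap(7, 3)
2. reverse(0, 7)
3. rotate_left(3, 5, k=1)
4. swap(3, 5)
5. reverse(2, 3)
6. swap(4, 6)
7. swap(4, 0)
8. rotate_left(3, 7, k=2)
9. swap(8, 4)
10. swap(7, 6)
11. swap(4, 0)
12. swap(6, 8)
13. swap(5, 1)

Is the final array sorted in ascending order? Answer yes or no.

After 1 (swap(7, 3)): [B, E, G, D, C, H, F, I, A]
After 2 (reverse(0, 7)): [I, F, H, C, D, G, E, B, A]
After 3 (rotate_left(3, 5, k=1)): [I, F, H, D, G, C, E, B, A]
After 4 (swap(3, 5)): [I, F, H, C, G, D, E, B, A]
After 5 (reverse(2, 3)): [I, F, C, H, G, D, E, B, A]
After 6 (swap(4, 6)): [I, F, C, H, E, D, G, B, A]
After 7 (swap(4, 0)): [E, F, C, H, I, D, G, B, A]
After 8 (rotate_left(3, 7, k=2)): [E, F, C, D, G, B, H, I, A]
After 9 (swap(8, 4)): [E, F, C, D, A, B, H, I, G]
After 10 (swap(7, 6)): [E, F, C, D, A, B, I, H, G]
After 11 (swap(4, 0)): [A, F, C, D, E, B, I, H, G]
After 12 (swap(6, 8)): [A, F, C, D, E, B, G, H, I]
After 13 (swap(5, 1)): [A, B, C, D, E, F, G, H, I]

Answer: yes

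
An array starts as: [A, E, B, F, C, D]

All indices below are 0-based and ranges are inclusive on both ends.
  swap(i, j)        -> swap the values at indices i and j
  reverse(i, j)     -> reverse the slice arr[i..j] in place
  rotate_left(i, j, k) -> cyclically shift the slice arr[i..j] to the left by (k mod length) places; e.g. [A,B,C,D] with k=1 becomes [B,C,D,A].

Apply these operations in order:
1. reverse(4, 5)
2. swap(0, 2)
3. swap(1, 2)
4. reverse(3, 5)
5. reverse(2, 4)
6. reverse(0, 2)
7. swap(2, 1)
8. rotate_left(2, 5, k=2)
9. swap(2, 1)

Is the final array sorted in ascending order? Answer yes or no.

Answer: no

Derivation:
After 1 (reverse(4, 5)): [A, E, B, F, D, C]
After 2 (swap(0, 2)): [B, E, A, F, D, C]
After 3 (swap(1, 2)): [B, A, E, F, D, C]
After 4 (reverse(3, 5)): [B, A, E, C, D, F]
After 5 (reverse(2, 4)): [B, A, D, C, E, F]
After 6 (reverse(0, 2)): [D, A, B, C, E, F]
After 7 (swap(2, 1)): [D, B, A, C, E, F]
After 8 (rotate_left(2, 5, k=2)): [D, B, E, F, A, C]
After 9 (swap(2, 1)): [D, E, B, F, A, C]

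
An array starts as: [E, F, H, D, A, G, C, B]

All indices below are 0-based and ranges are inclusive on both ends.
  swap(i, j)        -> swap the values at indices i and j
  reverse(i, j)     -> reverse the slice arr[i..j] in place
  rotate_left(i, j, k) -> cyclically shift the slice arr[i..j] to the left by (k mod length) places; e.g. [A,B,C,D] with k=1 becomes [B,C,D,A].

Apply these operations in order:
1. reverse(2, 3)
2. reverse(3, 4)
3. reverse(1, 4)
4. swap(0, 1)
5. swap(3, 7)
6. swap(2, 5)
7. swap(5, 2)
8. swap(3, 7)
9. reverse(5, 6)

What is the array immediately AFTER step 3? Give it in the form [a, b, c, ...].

Answer: [E, H, A, D, F, G, C, B]

Derivation:
After 1 (reverse(2, 3)): [E, F, D, H, A, G, C, B]
After 2 (reverse(3, 4)): [E, F, D, A, H, G, C, B]
After 3 (reverse(1, 4)): [E, H, A, D, F, G, C, B]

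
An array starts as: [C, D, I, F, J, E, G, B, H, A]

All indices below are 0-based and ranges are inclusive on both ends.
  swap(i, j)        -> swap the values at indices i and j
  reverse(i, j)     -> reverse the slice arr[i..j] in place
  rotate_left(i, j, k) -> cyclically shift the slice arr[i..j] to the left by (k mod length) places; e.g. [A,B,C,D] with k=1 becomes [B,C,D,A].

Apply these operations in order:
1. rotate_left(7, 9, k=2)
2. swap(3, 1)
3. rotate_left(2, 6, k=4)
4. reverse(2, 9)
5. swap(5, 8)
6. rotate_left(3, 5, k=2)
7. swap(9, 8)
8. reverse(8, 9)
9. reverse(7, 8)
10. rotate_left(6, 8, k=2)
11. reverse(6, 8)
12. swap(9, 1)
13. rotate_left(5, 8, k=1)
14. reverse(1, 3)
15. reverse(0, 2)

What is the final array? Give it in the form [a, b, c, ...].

Answer: [H, I, C, G, B, E, J, D, A, F]

Derivation:
After 1 (rotate_left(7, 9, k=2)): [C, D, I, F, J, E, G, A, B, H]
After 2 (swap(3, 1)): [C, F, I, D, J, E, G, A, B, H]
After 3 (rotate_left(2, 6, k=4)): [C, F, G, I, D, J, E, A, B, H]
After 4 (reverse(2, 9)): [C, F, H, B, A, E, J, D, I, G]
After 5 (swap(5, 8)): [C, F, H, B, A, I, J, D, E, G]
After 6 (rotate_left(3, 5, k=2)): [C, F, H, I, B, A, J, D, E, G]
After 7 (swap(9, 8)): [C, F, H, I, B, A, J, D, G, E]
After 8 (reverse(8, 9)): [C, F, H, I, B, A, J, D, E, G]
After 9 (reverse(7, 8)): [C, F, H, I, B, A, J, E, D, G]
After 10 (rotate_left(6, 8, k=2)): [C, F, H, I, B, A, D, J, E, G]
After 11 (reverse(6, 8)): [C, F, H, I, B, A, E, J, D, G]
After 12 (swap(9, 1)): [C, G, H, I, B, A, E, J, D, F]
After 13 (rotate_left(5, 8, k=1)): [C, G, H, I, B, E, J, D, A, F]
After 14 (reverse(1, 3)): [C, I, H, G, B, E, J, D, A, F]
After 15 (reverse(0, 2)): [H, I, C, G, B, E, J, D, A, F]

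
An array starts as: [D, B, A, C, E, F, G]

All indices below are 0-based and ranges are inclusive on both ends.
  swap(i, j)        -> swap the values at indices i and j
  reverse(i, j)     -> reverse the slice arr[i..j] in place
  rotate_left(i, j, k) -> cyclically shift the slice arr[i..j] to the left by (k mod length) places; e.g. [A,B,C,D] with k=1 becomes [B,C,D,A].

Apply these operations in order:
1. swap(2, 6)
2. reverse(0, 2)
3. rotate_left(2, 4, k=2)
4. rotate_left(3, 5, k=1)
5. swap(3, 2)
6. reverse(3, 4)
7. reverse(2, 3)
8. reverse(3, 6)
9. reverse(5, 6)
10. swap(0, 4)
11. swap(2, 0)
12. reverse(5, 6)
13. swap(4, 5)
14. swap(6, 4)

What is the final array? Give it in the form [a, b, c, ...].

After 1 (swap(2, 6)): [D, B, G, C, E, F, A]
After 2 (reverse(0, 2)): [G, B, D, C, E, F, A]
After 3 (rotate_left(2, 4, k=2)): [G, B, E, D, C, F, A]
After 4 (rotate_left(3, 5, k=1)): [G, B, E, C, F, D, A]
After 5 (swap(3, 2)): [G, B, C, E, F, D, A]
After 6 (reverse(3, 4)): [G, B, C, F, E, D, A]
After 7 (reverse(2, 3)): [G, B, F, C, E, D, A]
After 8 (reverse(3, 6)): [G, B, F, A, D, E, C]
After 9 (reverse(5, 6)): [G, B, F, A, D, C, E]
After 10 (swap(0, 4)): [D, B, F, A, G, C, E]
After 11 (swap(2, 0)): [F, B, D, A, G, C, E]
After 12 (reverse(5, 6)): [F, B, D, A, G, E, C]
After 13 (swap(4, 5)): [F, B, D, A, E, G, C]
After 14 (swap(6, 4)): [F, B, D, A, C, G, E]

Answer: [F, B, D, A, C, G, E]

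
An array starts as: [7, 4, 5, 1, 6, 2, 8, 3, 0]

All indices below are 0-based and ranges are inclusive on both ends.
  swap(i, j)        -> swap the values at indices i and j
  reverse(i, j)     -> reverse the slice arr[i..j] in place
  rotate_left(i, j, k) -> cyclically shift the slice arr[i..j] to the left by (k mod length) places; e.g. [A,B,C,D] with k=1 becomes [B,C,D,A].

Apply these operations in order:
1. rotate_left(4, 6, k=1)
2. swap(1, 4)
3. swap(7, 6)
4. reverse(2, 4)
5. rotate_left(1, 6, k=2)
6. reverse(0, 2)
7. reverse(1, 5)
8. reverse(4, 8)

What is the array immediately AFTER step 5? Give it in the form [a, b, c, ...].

Answer: [7, 1, 5, 8, 3, 2, 4, 6, 0]

Derivation:
After 1 (rotate_left(4, 6, k=1)): [7, 4, 5, 1, 2, 8, 6, 3, 0]
After 2 (swap(1, 4)): [7, 2, 5, 1, 4, 8, 6, 3, 0]
After 3 (swap(7, 6)): [7, 2, 5, 1, 4, 8, 3, 6, 0]
After 4 (reverse(2, 4)): [7, 2, 4, 1, 5, 8, 3, 6, 0]
After 5 (rotate_left(1, 6, k=2)): [7, 1, 5, 8, 3, 2, 4, 6, 0]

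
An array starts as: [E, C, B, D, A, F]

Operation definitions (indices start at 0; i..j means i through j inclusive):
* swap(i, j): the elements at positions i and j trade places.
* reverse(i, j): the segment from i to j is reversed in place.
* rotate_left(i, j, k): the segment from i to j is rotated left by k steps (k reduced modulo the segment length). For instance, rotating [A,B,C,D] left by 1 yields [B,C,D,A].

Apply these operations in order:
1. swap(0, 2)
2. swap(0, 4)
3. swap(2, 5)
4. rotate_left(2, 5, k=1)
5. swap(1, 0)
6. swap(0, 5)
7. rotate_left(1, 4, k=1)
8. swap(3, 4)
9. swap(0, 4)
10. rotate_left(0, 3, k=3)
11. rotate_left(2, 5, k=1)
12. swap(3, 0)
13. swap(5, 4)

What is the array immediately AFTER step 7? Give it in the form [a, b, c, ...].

After 1 (swap(0, 2)): [B, C, E, D, A, F]
After 2 (swap(0, 4)): [A, C, E, D, B, F]
After 3 (swap(2, 5)): [A, C, F, D, B, E]
After 4 (rotate_left(2, 5, k=1)): [A, C, D, B, E, F]
After 5 (swap(1, 0)): [C, A, D, B, E, F]
After 6 (swap(0, 5)): [F, A, D, B, E, C]
After 7 (rotate_left(1, 4, k=1)): [F, D, B, E, A, C]

Answer: [F, D, B, E, A, C]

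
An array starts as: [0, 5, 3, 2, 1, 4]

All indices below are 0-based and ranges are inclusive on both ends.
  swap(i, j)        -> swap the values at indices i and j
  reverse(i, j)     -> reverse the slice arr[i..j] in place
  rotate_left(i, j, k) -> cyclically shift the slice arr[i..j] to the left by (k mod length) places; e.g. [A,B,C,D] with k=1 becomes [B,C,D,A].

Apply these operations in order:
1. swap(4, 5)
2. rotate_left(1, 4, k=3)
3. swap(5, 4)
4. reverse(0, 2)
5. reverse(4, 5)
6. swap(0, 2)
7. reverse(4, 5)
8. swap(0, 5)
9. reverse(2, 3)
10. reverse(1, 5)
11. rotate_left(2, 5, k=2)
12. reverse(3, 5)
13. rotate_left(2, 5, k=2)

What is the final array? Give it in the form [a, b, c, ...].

After 1 (swap(4, 5)): [0, 5, 3, 2, 4, 1]
After 2 (rotate_left(1, 4, k=3)): [0, 4, 5, 3, 2, 1]
After 3 (swap(5, 4)): [0, 4, 5, 3, 1, 2]
After 4 (reverse(0, 2)): [5, 4, 0, 3, 1, 2]
After 5 (reverse(4, 5)): [5, 4, 0, 3, 2, 1]
After 6 (swap(0, 2)): [0, 4, 5, 3, 2, 1]
After 7 (reverse(4, 5)): [0, 4, 5, 3, 1, 2]
After 8 (swap(0, 5)): [2, 4, 5, 3, 1, 0]
After 9 (reverse(2, 3)): [2, 4, 3, 5, 1, 0]
After 10 (reverse(1, 5)): [2, 0, 1, 5, 3, 4]
After 11 (rotate_left(2, 5, k=2)): [2, 0, 3, 4, 1, 5]
After 12 (reverse(3, 5)): [2, 0, 3, 5, 1, 4]
After 13 (rotate_left(2, 5, k=2)): [2, 0, 1, 4, 3, 5]

Answer: [2, 0, 1, 4, 3, 5]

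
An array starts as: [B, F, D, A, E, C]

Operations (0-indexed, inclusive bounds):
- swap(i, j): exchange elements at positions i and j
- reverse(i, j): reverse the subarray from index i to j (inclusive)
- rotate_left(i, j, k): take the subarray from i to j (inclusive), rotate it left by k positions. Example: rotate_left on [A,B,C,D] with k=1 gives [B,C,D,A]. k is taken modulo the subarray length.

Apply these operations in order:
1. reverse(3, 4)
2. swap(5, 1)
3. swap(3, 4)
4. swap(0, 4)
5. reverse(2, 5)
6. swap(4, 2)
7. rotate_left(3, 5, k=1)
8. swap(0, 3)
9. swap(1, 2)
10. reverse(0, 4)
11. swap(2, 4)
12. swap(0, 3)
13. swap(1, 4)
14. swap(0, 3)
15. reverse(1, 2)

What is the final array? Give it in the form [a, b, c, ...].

Answer: [D, F, C, A, E, B]

Derivation:
After 1 (reverse(3, 4)): [B, F, D, E, A, C]
After 2 (swap(5, 1)): [B, C, D, E, A, F]
After 3 (swap(3, 4)): [B, C, D, A, E, F]
After 4 (swap(0, 4)): [E, C, D, A, B, F]
After 5 (reverse(2, 5)): [E, C, F, B, A, D]
After 6 (swap(4, 2)): [E, C, A, B, F, D]
After 7 (rotate_left(3, 5, k=1)): [E, C, A, F, D, B]
After 8 (swap(0, 3)): [F, C, A, E, D, B]
After 9 (swap(1, 2)): [F, A, C, E, D, B]
After 10 (reverse(0, 4)): [D, E, C, A, F, B]
After 11 (swap(2, 4)): [D, E, F, A, C, B]
After 12 (swap(0, 3)): [A, E, F, D, C, B]
After 13 (swap(1, 4)): [A, C, F, D, E, B]
After 14 (swap(0, 3)): [D, C, F, A, E, B]
After 15 (reverse(1, 2)): [D, F, C, A, E, B]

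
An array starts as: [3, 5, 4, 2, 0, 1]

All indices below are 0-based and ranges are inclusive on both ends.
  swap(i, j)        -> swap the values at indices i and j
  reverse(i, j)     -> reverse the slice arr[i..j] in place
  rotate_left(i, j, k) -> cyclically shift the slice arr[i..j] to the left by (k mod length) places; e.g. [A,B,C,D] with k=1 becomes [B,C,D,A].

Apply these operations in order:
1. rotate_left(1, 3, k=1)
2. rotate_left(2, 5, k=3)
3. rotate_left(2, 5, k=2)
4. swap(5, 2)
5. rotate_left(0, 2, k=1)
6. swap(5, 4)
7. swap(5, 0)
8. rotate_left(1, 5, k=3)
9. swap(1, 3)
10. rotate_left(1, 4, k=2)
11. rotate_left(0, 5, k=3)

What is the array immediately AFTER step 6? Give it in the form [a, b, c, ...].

Answer: [4, 2, 3, 0, 5, 1]

Derivation:
After 1 (rotate_left(1, 3, k=1)): [3, 4, 2, 5, 0, 1]
After 2 (rotate_left(2, 5, k=3)): [3, 4, 1, 2, 5, 0]
After 3 (rotate_left(2, 5, k=2)): [3, 4, 5, 0, 1, 2]
After 4 (swap(5, 2)): [3, 4, 2, 0, 1, 5]
After 5 (rotate_left(0, 2, k=1)): [4, 2, 3, 0, 1, 5]
After 6 (swap(5, 4)): [4, 2, 3, 0, 5, 1]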